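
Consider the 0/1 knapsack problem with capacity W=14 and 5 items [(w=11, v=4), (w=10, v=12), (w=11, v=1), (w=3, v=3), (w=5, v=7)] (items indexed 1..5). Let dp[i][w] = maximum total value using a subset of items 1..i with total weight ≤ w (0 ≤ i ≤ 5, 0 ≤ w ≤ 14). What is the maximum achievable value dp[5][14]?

i\w   0   1   2   3   4   5   6   7   8   9  10  11  12  13  14
  0   0   0   0   0   0   0   0   0   0   0   0   0   0   0   0
  1   0   0   0   0   0   0   0   0   0   0   0   4   4   4   4
  2   0   0   0   0   0   0   0   0   0   0  12  12  12  12  12
  3   0   0   0   0   0   0   0   0   0   0  12  12  12  12  12
  4   0   0   0   3   3   3   3   3   3   3  12  12  12  15  15
  5   0   0   0   3   3   7   7   7  10  10  12  12  12  15  15

15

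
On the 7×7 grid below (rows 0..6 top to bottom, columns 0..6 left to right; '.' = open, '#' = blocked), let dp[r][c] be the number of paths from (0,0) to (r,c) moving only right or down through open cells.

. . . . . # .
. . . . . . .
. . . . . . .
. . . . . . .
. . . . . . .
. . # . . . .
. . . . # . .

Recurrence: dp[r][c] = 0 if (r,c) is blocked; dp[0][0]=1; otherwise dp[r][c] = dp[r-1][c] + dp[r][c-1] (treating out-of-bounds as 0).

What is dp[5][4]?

105

r\c   0   1   2   3   4   5   6
  0   1   1   1   1   1   0   0
  1   1   2   3   4   5   5   5
  2   1   3   6  10  15  20  25
  3   1   4  10  20  35  55  80
  4   1   5  15  35  70 125 205
  5   1   6   0  35 105 230 435
  6   1   7   7  42   0 230 665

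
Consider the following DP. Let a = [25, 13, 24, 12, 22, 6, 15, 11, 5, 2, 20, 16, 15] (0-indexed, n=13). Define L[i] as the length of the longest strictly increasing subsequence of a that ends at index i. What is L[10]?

3

   i    0    1    2    3    4    5    6    7    8    9   10   11   12
a[i]   25   13   24   12   22    6   15   11    5    2   20   16   15
L[i]    1    1    2    1    2    1    2    2    1    1    3    3    3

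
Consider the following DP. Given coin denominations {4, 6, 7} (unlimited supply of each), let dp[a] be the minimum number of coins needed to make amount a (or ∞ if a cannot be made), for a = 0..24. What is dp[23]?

4

 a  0  1  2  3  4  5  6  7  8  9 10 11 12 13 14 15 16 17 18 19 20 21 22 23 24
dp  0  -  -  -  1  -  1  1  2  -  2  2  2  2  2  3  3  3  3  3  3  3  4  4  4
(- denotes ∞ / unreachable)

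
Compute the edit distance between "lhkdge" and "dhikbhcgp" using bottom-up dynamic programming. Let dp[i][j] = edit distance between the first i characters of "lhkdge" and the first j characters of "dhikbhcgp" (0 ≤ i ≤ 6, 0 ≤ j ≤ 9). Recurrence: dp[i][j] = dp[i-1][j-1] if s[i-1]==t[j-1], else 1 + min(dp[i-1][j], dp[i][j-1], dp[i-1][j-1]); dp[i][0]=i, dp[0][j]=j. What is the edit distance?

6

   ''  d  h  i  k  b  h  c  g  p
''  0  1  2  3  4  5  6  7  8  9
 l  1  1  2  3  4  5  6  7  8  9
 h  2  2  1  2  3  4  5  6  7  8
 k  3  3  2  2  2  3  4  5  6  7
 d  4  3  3  3  3  3  4  5  6  7
 g  5  4  4  4  4  4  4  5  5  6
 e  6  5  5  5  5  5  5  5  6  6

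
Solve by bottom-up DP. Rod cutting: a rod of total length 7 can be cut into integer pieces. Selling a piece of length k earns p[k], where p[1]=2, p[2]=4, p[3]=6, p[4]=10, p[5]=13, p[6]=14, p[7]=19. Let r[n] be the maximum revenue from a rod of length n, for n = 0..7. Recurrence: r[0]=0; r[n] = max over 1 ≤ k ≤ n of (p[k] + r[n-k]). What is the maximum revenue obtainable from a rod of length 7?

   n    0    1    2    3    4    5    6    7
r[n]    0    2    4    6   10   13   15   19

19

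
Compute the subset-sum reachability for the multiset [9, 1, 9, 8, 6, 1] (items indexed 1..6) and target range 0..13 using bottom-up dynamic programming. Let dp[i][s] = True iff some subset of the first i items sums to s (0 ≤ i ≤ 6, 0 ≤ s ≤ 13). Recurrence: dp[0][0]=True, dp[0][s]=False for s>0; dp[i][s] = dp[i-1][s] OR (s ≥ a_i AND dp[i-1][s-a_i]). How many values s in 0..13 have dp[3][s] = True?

i\s   0   1   2   3   4   5   6   7   8   9  10  11  12  13
  0   T   F   F   F   F   F   F   F   F   F   F   F   F   F
  1   T   F   F   F   F   F   F   F   F   T   F   F   F   F
  2   T   T   F   F   F   F   F   F   F   T   T   F   F   F
  3   T   T   F   F   F   F   F   F   F   T   T   F   F   F
  4   T   T   F   F   F   F   F   F   T   T   T   F   F   F
  5   T   T   F   F   F   F   T   T   T   T   T   F   F   F
  6   T   T   T   F   F   F   T   T   T   T   T   T   F   F

4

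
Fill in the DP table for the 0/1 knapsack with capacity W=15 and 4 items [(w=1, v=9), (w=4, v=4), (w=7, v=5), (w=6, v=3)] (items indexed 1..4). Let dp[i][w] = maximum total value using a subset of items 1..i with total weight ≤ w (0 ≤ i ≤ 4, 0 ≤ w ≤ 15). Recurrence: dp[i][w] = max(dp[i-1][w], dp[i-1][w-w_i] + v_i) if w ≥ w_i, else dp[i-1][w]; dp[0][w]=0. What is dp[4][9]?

i\w   0   1   2   3   4   5   6   7   8   9  10  11  12  13  14  15
  0   0   0   0   0   0   0   0   0   0   0   0   0   0   0   0   0
  1   0   9   9   9   9   9   9   9   9   9   9   9   9   9   9   9
  2   0   9   9   9   9  13  13  13  13  13  13  13  13  13  13  13
  3   0   9   9   9   9  13  13  13  14  14  14  14  18  18  18  18
  4   0   9   9   9   9  13  13  13  14  14  14  16  18  18  18  18

14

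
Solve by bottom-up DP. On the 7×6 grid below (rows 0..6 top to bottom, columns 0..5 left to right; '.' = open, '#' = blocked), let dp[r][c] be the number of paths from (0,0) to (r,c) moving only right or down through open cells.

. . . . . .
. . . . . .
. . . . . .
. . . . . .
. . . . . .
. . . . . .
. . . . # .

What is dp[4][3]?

r\c   0   1   2   3   4   5
  0   1   1   1   1   1   1
  1   1   2   3   4   5   6
  2   1   3   6  10  15  21
  3   1   4  10  20  35  56
  4   1   5  15  35  70 126
  5   1   6  21  56 126 252
  6   1   7  28  84   0 252

35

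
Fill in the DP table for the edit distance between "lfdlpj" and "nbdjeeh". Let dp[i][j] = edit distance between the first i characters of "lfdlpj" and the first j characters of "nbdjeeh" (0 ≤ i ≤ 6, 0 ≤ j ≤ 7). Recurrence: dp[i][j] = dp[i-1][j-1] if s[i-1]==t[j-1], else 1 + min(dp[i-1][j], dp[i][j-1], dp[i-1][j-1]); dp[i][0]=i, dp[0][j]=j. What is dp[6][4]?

   ''  n  b  d  j  e  e  h
''  0  1  2  3  4  5  6  7
 l  1  1  2  3  4  5  6  7
 f  2  2  2  3  4  5  6  7
 d  3  3  3  2  3  4  5  6
 l  4  4  4  3  3  4  5  6
 p  5  5  5  4  4  4  5  6
 j  6  6  6  5  4  5  5  6

4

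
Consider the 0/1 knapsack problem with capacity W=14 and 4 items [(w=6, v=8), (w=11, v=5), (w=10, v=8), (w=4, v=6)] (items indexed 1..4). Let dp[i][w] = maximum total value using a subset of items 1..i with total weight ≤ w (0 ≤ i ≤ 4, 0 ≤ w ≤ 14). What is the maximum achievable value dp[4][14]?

14

i\w   0   1   2   3   4   5   6   7   8   9  10  11  12  13  14
  0   0   0   0   0   0   0   0   0   0   0   0   0   0   0   0
  1   0   0   0   0   0   0   8   8   8   8   8   8   8   8   8
  2   0   0   0   0   0   0   8   8   8   8   8   8   8   8   8
  3   0   0   0   0   0   0   8   8   8   8   8   8   8   8   8
  4   0   0   0   0   6   6   8   8   8   8  14  14  14  14  14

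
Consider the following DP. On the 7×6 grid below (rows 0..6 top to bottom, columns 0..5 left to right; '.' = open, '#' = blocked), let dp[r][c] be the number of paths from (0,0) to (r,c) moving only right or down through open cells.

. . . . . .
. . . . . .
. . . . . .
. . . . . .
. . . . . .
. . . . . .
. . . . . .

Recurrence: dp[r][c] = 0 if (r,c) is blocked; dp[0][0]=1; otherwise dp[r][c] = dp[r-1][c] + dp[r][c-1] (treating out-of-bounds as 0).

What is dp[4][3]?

r\c   0   1   2   3   4   5
  0   1   1   1   1   1   1
  1   1   2   3   4   5   6
  2   1   3   6  10  15  21
  3   1   4  10  20  35  56
  4   1   5  15  35  70 126
  5   1   6  21  56 126 252
  6   1   7  28  84 210 462

35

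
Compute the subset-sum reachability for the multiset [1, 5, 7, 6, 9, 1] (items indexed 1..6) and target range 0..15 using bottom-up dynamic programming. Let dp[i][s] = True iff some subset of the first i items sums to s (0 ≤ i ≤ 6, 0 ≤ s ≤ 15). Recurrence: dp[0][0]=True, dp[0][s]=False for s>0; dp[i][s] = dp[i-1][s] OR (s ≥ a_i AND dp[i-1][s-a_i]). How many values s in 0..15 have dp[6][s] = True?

i\s   0   1   2   3   4   5   6   7   8   9  10  11  12  13  14  15
  0   T   F   F   F   F   F   F   F   F   F   F   F   F   F   F   F
  1   T   T   F   F   F   F   F   F   F   F   F   F   F   F   F   F
  2   T   T   F   F   F   T   T   F   F   F   F   F   F   F   F   F
  3   T   T   F   F   F   T   T   T   T   F   F   F   T   T   F   F
  4   T   T   F   F   F   T   T   T   T   F   F   T   T   T   T   F
  5   T   T   F   F   F   T   T   T   T   T   T   T   T   T   T   T
  6   T   T   T   F   F   T   T   T   T   T   T   T   T   T   T   T

14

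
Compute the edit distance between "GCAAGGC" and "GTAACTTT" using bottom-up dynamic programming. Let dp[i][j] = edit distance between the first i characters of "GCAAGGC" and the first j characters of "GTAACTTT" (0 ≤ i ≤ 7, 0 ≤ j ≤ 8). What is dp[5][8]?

   ''  G  T  A  A  C  T  T  T
''  0  1  2  3  4  5  6  7  8
 G  1  0  1  2  3  4  5  6  7
 C  2  1  1  2  3  3  4  5  6
 A  3  2  2  1  2  3  4  5  6
 A  4  3  3  2  1  2  3  4  5
 G  5  4  4  3  2  2  3  4  5
 G  6  5  5  4  3  3  3  4  5
 C  7  6  6  5  4  3  4  4  5

5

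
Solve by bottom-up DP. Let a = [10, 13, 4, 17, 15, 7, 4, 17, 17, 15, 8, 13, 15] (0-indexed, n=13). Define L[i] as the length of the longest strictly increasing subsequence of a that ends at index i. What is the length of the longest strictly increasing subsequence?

   i    0    1    2    3    4    5    6    7    8    9   10   11   12
a[i]   10   13    4   17   15    7    4   17   17   15    8   13   15
L[i]    1    2    1    3    3    2    1    4    4    3    3    4    5

5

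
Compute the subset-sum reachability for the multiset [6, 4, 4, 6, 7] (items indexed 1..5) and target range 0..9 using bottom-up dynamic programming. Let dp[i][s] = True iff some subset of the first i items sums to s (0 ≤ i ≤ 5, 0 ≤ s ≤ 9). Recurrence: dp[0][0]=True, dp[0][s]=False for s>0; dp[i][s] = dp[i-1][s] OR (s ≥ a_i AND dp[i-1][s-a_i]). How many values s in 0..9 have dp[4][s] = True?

i\s   0   1   2   3   4   5   6   7   8   9
  0   T   F   F   F   F   F   F   F   F   F
  1   T   F   F   F   F   F   T   F   F   F
  2   T   F   F   F   T   F   T   F   F   F
  3   T   F   F   F   T   F   T   F   T   F
  4   T   F   F   F   T   F   T   F   T   F
  5   T   F   F   F   T   F   T   T   T   F

4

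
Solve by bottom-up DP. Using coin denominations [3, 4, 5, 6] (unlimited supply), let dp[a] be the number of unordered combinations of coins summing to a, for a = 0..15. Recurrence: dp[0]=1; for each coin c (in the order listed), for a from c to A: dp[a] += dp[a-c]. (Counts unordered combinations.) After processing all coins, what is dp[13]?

4

after  coin     0     1     2     3     4     5     6     7     8     9    10    11    12    13    14    15
          3     1     0     0     1     0     0     1     0     0     1     0     0     1     0     0     1
          4     1     0     0     1     1     0     1     1     1     1     1     1     2     1     1     2
          5     1     0     0     1     1     1     1     1     2     2     2     2     3     3     3     4
          6     1     0     0     1     1     1     2     1     2     3     3     3     5     4     5     7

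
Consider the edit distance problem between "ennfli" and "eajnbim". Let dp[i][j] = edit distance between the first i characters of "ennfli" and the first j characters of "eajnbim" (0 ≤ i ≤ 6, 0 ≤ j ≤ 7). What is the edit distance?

   ''  e  a  j  n  b  i  m
''  0  1  2  3  4  5  6  7
 e  1  0  1  2  3  4  5  6
 n  2  1  1  2  2  3  4  5
 n  3  2  2  2  2  3  4  5
 f  4  3  3  3  3  3  4  5
 l  5  4  4  4  4  4  4  5
 i  6  5  5  5  5  5  4  5

5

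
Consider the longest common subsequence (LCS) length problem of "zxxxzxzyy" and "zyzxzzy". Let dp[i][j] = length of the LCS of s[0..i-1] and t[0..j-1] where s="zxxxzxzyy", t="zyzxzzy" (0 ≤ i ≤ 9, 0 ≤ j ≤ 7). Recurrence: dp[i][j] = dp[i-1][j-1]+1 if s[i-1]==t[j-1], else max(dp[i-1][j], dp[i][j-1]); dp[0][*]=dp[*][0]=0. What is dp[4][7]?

   ''  z  y  z  x  z  z  y
''  0  0  0  0  0  0  0  0
 z  0  1  1  1  1  1  1  1
 x  0  1  1  1  2  2  2  2
 x  0  1  1  1  2  2  2  2
 x  0  1  1  1  2  2  2  2
 z  0  1  1  2  2  3  3  3
 x  0  1  1  2  3  3  3  3
 z  0  1  1  2  3  4  4  4
 y  0  1  2  2  3  4  4  5
 y  0  1  2  2  3  4  4  5

2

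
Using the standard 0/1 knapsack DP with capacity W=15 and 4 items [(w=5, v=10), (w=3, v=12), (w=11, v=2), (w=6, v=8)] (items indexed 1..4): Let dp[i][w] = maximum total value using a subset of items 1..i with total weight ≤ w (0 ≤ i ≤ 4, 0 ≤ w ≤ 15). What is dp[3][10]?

i\w   0   1   2   3   4   5   6   7   8   9  10  11  12  13  14  15
  0   0   0   0   0   0   0   0   0   0   0   0   0   0   0   0   0
  1   0   0   0   0   0  10  10  10  10  10  10  10  10  10  10  10
  2   0   0   0  12  12  12  12  12  22  22  22  22  22  22  22  22
  3   0   0   0  12  12  12  12  12  22  22  22  22  22  22  22  22
  4   0   0   0  12  12  12  12  12  22  22  22  22  22  22  30  30

22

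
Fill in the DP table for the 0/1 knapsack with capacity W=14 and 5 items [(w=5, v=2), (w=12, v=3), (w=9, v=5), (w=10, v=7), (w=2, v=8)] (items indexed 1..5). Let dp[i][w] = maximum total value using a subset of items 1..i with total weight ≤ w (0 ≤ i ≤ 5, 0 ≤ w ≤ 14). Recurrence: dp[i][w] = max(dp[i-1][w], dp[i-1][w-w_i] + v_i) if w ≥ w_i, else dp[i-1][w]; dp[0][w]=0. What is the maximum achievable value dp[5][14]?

i\w   0   1   2   3   4   5   6   7   8   9  10  11  12  13  14
  0   0   0   0   0   0   0   0   0   0   0   0   0   0   0   0
  1   0   0   0   0   0   2   2   2   2   2   2   2   2   2   2
  2   0   0   0   0   0   2   2   2   2   2   2   2   3   3   3
  3   0   0   0   0   0   2   2   2   2   5   5   5   5   5   7
  4   0   0   0   0   0   2   2   2   2   5   7   7   7   7   7
  5   0   0   8   8   8   8   8  10  10  10  10  13  15  15  15

15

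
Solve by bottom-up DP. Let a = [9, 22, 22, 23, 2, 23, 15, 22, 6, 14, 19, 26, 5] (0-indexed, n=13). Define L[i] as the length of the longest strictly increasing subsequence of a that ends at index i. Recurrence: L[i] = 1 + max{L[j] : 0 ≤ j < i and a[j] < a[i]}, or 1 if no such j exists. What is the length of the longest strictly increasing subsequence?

   i    0    1    2    3    4    5    6    7    8    9   10   11   12
a[i]    9   22   22   23    2   23   15   22    6   14   19   26    5
L[i]    1    2    2    3    1    3    2    3    2    3    4    5    2

5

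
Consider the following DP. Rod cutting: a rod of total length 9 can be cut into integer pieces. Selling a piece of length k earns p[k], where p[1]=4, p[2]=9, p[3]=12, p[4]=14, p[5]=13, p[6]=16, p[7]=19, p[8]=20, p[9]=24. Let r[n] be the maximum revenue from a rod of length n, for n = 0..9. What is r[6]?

27

   n    0    1    2    3    4    5    6    7    8    9
r[n]    0    4    9   13   18   22   27   31   36   40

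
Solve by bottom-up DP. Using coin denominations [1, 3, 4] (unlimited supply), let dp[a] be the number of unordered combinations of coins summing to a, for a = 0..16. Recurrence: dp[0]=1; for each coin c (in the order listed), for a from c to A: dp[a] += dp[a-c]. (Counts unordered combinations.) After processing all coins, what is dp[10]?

after  coin     0     1     2     3     4     5     6     7     8     9    10    11    12    13    14    15    16
          1     1     1     1     1     1     1     1     1     1     1     1     1     1     1     1     1     1
          3     1     1     1     2     2     2     3     3     3     4     4     4     5     5     5     6     6
          4     1     1     1     2     3     3     4     5     6     7     8     9    11    12    13    15    17

8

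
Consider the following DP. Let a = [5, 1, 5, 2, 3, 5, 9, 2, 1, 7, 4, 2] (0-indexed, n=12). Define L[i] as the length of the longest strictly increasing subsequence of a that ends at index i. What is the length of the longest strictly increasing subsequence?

5

   i    0    1    2    3    4    5    6    7    8    9   10   11
a[i]    5    1    5    2    3    5    9    2    1    7    4    2
L[i]    1    1    2    2    3    4    5    2    1    5    4    2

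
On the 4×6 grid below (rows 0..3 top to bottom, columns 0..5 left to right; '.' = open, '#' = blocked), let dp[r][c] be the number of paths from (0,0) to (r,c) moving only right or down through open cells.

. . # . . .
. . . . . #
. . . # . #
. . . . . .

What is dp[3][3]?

9

r\c   0   1   2   3   4   5
  0   1   1   0   0   0   0
  1   1   2   2   2   2   0
  2   1   3   5   0   2   0
  3   1   4   9   9  11  11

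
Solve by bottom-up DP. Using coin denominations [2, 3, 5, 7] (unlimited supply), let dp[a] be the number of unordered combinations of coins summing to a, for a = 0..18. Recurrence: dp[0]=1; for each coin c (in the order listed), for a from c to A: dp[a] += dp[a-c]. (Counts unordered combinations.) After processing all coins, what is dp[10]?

after  coin     0     1     2     3     4     5     6     7     8     9    10    11    12    13    14    15    16    17    18
          2     1     0     1     0     1     0     1     0     1     0     1     0     1     0     1     0     1     0     1
          3     1     0     1     1     1     1     2     1     2     2     2     2     3     2     3     3     3     3     4
          5     1     0     1     1     1     2     2     2     3     3     4     4     5     5     6     7     7     8     9
          7     1     0     1     1     1     2     2     3     3     4     5     5     7     7     9    10    11    13    14

5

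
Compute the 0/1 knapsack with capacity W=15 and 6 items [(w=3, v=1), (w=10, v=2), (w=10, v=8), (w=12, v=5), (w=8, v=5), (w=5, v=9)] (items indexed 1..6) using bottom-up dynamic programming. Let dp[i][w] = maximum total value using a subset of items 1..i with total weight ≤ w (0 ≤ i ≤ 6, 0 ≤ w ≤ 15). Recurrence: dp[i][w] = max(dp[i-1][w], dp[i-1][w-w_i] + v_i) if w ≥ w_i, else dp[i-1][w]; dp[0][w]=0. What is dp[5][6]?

1

i\w   0   1   2   3   4   5   6   7   8   9  10  11  12  13  14  15
  0   0   0   0   0   0   0   0   0   0   0   0   0   0   0   0   0
  1   0   0   0   1   1   1   1   1   1   1   1   1   1   1   1   1
  2   0   0   0   1   1   1   1   1   1   1   2   2   2   3   3   3
  3   0   0   0   1   1   1   1   1   1   1   8   8   8   9   9   9
  4   0   0   0   1   1   1   1   1   1   1   8   8   8   9   9   9
  5   0   0   0   1   1   1   1   1   5   5   8   8   8   9   9   9
  6   0   0   0   1   1   9   9   9  10  10  10  10  10  14  14  17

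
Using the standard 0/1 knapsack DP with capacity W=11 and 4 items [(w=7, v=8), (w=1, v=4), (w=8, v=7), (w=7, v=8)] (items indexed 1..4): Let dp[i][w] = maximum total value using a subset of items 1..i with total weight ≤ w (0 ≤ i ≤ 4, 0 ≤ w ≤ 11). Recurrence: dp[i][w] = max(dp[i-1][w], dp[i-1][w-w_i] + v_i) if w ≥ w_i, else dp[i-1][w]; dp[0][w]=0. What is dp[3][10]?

12

i\w   0   1   2   3   4   5   6   7   8   9  10  11
  0   0   0   0   0   0   0   0   0   0   0   0   0
  1   0   0   0   0   0   0   0   8   8   8   8   8
  2   0   4   4   4   4   4   4   8  12  12  12  12
  3   0   4   4   4   4   4   4   8  12  12  12  12
  4   0   4   4   4   4   4   4   8  12  12  12  12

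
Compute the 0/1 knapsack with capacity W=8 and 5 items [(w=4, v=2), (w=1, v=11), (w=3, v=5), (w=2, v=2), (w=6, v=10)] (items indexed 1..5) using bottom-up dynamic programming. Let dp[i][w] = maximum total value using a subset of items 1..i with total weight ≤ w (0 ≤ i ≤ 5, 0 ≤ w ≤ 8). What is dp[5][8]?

i\w   0   1   2   3   4   5   6   7   8
  0   0   0   0   0   0   0   0   0   0
  1   0   0   0   0   2   2   2   2   2
  2   0  11  11  11  11  13  13  13  13
  3   0  11  11  11  16  16  16  16  18
  4   0  11  11  13  16  16  18  18  18
  5   0  11  11  13  16  16  18  21  21

21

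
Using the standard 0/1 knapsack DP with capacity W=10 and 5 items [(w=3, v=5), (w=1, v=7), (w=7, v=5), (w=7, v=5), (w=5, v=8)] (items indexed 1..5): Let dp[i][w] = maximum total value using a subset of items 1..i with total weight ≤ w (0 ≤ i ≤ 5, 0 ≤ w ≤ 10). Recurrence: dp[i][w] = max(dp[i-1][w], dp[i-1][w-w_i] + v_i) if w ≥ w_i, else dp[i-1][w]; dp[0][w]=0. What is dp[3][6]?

i\w   0   1   2   3   4   5   6   7   8   9  10
  0   0   0   0   0   0   0   0   0   0   0   0
  1   0   0   0   5   5   5   5   5   5   5   5
  2   0   7   7   7  12  12  12  12  12  12  12
  3   0   7   7   7  12  12  12  12  12  12  12
  4   0   7   7   7  12  12  12  12  12  12  12
  5   0   7   7   7  12  12  15  15  15  20  20

12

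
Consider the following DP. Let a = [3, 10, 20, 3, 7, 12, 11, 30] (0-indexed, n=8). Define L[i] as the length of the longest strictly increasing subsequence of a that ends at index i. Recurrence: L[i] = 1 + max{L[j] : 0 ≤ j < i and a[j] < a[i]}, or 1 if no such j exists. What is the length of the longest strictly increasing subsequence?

4

   i    0    1    2    3    4    5    6    7
a[i]    3   10   20    3    7   12   11   30
L[i]    1    2    3    1    2    3    3    4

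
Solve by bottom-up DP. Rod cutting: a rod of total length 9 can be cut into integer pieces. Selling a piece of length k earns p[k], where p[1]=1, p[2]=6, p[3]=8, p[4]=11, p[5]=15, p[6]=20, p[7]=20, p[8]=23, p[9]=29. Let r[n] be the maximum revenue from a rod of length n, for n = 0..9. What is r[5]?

15

   n    0    1    2    3    4    5    6    7    8    9
r[n]    0    1    6    8   12   15   20   21   26   29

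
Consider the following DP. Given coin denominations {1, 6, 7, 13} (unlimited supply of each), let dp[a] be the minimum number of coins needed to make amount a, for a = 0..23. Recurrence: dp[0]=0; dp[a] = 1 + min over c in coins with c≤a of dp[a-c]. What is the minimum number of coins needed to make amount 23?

5

 a  0  1  2  3  4  5  6  7  8  9 10 11 12 13 14 15 16 17 18 19 20 21 22 23
dp  0  1  2  3  4  5  1  1  2  3  4  5  2  1  2  3  4  5  3  2  2  3  4  5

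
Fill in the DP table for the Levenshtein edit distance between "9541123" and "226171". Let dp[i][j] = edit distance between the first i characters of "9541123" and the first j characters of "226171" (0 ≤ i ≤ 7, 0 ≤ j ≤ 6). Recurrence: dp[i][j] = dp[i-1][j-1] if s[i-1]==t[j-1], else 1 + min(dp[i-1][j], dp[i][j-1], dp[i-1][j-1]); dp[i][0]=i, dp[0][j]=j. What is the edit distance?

   ''  2  2  6  1  7  1
''  0  1  2  3  4  5  6
 9  1  1  2  3  4  5  6
 5  2  2  2  3  4  5  6
 4  3  3  3  3  4  5  6
 1  4  4  4  4  3  4  5
 1  5  5  5  5  4  4  4
 2  6  5  5  6  5  5  5
 3  7  6  6  6  6  6  6

6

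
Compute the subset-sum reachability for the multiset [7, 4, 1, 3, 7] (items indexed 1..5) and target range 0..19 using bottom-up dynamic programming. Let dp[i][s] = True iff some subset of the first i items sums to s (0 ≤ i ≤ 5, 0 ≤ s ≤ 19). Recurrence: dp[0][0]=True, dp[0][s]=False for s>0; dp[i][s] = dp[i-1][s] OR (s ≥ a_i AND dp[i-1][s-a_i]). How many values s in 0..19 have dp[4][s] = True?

i\s   0   1   2   3   4   5   6   7   8   9  10  11  12  13  14  15  16  17  18  19
  0   T   F   F   F   F   F   F   F   F   F   F   F   F   F   F   F   F   F   F   F
  1   T   F   F   F   F   F   F   T   F   F   F   F   F   F   F   F   F   F   F   F
  2   T   F   F   F   T   F   F   T   F   F   F   T   F   F   F   F   F   F   F   F
  3   T   T   F   F   T   T   F   T   T   F   F   T   T   F   F   F   F   F   F   F
  4   T   T   F   T   T   T   F   T   T   F   T   T   T   F   T   T   F   F   F   F
  5   T   T   F   T   T   T   F   T   T   F   T   T   T   F   T   T   F   T   T   T

12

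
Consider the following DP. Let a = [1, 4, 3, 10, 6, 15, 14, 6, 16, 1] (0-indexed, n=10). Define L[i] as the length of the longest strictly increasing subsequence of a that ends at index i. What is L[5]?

4

   i    0    1    2    3    4    5    6    7    8    9
a[i]    1    4    3   10    6   15   14    6   16    1
L[i]    1    2    2    3    3    4    4    3    5    1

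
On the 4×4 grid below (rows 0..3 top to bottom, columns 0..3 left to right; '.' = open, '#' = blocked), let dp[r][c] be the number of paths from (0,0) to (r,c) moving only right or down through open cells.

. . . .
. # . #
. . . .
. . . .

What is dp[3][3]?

6

r\c   0   1   2   3
  0   1   1   1   1
  1   1   0   1   0
  2   1   1   2   2
  3   1   2   4   6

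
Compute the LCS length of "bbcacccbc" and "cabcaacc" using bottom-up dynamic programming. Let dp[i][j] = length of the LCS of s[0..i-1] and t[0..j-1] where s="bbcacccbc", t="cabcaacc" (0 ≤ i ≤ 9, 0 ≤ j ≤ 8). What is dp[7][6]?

3

   ''  c  a  b  c  a  a  c  c
''  0  0  0  0  0  0  0  0  0
 b  0  0  0  1  1  1  1  1  1
 b  0  0  0  1  1  1  1  1  1
 c  0  1  1  1  2  2  2  2  2
 a  0  1  2  2  2  3  3  3  3
 c  0  1  2  2  3  3  3  4  4
 c  0  1  2  2  3  3  3  4  5
 c  0  1  2  2  3  3  3  4  5
 b  0  1  2  3  3  3  3  4  5
 c  0  1  2  3  4  4  4  4  5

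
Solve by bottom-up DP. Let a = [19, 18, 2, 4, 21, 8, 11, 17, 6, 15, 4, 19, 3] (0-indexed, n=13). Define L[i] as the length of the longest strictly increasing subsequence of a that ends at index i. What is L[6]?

4

   i    0    1    2    3    4    5    6    7    8    9   10   11   12
a[i]   19   18    2    4   21    8   11   17    6   15    4   19    3
L[i]    1    1    1    2    3    3    4    5    3    5    2    6    2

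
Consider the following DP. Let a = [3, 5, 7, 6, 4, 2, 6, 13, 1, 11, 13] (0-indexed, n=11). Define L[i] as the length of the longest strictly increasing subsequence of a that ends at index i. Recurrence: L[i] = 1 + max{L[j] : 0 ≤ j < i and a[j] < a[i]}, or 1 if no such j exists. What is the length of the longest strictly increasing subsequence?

5

   i    0    1    2    3    4    5    6    7    8    9   10
a[i]    3    5    7    6    4    2    6   13    1   11   13
L[i]    1    2    3    3    2    1    3    4    1    4    5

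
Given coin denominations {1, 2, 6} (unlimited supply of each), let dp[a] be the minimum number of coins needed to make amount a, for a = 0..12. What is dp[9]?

3

 a  0  1  2  3  4  5  6  7  8  9 10 11 12
dp  0  1  1  2  2  3  1  2  2  3  3  4  2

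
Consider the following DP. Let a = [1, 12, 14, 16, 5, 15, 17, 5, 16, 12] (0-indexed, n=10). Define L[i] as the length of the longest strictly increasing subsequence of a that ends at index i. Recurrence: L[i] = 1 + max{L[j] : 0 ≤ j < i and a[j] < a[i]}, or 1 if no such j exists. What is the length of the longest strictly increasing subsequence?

   i    0    1    2    3    4    5    6    7    8    9
a[i]    1   12   14   16    5   15   17    5   16   12
L[i]    1    2    3    4    2    4    5    2    5    3

5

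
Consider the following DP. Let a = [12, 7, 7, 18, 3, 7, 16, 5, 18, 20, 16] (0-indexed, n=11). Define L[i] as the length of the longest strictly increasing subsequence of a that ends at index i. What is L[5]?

2

   i    0    1    2    3    4    5    6    7    8    9   10
a[i]   12    7    7   18    3    7   16    5   18   20   16
L[i]    1    1    1    2    1    2    3    2    4    5    3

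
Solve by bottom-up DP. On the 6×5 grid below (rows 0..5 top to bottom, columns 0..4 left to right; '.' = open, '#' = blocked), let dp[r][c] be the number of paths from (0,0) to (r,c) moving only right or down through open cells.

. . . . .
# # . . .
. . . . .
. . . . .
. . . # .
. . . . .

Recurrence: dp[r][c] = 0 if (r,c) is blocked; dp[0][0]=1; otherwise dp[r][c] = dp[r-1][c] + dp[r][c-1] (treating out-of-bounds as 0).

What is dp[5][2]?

1

r\c   0   1   2   3   4
  0   1   1   1   1   1
  1   0   0   1   2   3
  2   0   0   1   3   6
  3   0   0   1   4  10
  4   0   0   1   0  10
  5   0   0   1   1  11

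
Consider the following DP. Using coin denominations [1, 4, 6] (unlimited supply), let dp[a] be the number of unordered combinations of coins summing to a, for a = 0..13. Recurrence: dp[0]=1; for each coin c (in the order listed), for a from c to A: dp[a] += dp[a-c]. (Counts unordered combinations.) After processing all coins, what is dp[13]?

after  coin     0     1     2     3     4     5     6     7     8     9    10    11    12    13
          1     1     1     1     1     1     1     1     1     1     1     1     1     1     1
          4     1     1     1     1     2     2     2     2     3     3     3     3     4     4
          6     1     1     1     1     2     2     3     3     4     4     5     5     7     7

7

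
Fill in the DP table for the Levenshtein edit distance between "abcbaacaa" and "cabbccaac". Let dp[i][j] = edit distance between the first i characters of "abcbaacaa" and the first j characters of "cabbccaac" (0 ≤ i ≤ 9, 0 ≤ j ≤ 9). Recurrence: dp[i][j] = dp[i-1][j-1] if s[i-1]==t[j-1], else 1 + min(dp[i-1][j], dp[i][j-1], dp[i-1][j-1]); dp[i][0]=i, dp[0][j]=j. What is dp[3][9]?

6

   ''  c  a  b  b  c  c  a  a  c
''  0  1  2  3  4  5  6  7  8  9
 a  1  1  1  2  3  4  5  6  7  8
 b  2  2  2  1  2  3  4  5  6  7
 c  3  2  3  2  2  2  3  4  5  6
 b  4  3  3  3  2  3  3  4  5  6
 a  5  4  3  4  3  3  4  3  4  5
 a  6  5  4  4  4  4  4  4  3  4
 c  7  6  5  5  5  4  4  5  4  3
 a  8  7  6  6  6  5  5  4  5  4
 a  9  8  7  7  7  6  6  5  4  5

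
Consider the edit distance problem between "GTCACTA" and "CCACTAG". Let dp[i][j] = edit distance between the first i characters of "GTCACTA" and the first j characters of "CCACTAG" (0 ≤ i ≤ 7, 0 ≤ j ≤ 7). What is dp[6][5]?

   ''  C  C  A  C  T  A  G
''  0  1  2  3  4  5  6  7
 G  1  1  2  3  4  5  6  6
 T  2  2  2  3  4  4  5  6
 C  3  2  2  3  3  4  5  6
 A  4  3  3  2  3  4  4  5
 C  5  4  3  3  2  3  4  5
 T  6  5  4  4  3  2  3  4
 A  7  6  5  4  4  3  2  3

2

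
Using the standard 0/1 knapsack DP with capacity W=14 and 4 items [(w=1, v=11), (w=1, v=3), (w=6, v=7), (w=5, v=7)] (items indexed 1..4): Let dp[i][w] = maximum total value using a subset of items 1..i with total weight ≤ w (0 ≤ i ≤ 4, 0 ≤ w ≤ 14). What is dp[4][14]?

i\w   0   1   2   3   4   5   6   7   8   9  10  11  12  13  14
  0   0   0   0   0   0   0   0   0   0   0   0   0   0   0   0
  1   0  11  11  11  11  11  11  11  11  11  11  11  11  11  11
  2   0  11  14  14  14  14  14  14  14  14  14  14  14  14  14
  3   0  11  14  14  14  14  14  18  21  21  21  21  21  21  21
  4   0  11  14  14  14  14  18  21  21  21  21  21  25  28  28

28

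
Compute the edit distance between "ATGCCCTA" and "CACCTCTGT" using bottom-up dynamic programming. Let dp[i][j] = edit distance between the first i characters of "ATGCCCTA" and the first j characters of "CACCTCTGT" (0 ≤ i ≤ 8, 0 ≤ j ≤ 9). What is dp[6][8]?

   ''  C  A  C  C  T  C  T  G  T
''  0  1  2  3  4  5  6  7  8  9
 A  1  1  1  2  3  4  5  6  7  8
 T  2  2  2  2  3  3  4  5  6  7
 G  3  3  3  3  3  4  4  5  5  6
 C  4  3  4  3  3  4  4  5  6  6
 C  5  4  4  4  3  4  4  5  6  7
 C  6  5  5  4  4  4  4  5  6  7
 T  7  6  6  5  5  4  5  4  5  6
 A  8  7  6  6  6  5  5  5  5  6

6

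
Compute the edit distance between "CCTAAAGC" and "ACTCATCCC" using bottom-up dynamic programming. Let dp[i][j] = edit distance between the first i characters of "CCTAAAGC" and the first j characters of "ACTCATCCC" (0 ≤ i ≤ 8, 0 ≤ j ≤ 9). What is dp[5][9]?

   ''  A  C  T  C  A  T  C  C  C
''  0  1  2  3  4  5  6  7  8  9
 C  1  1  1  2  3  4  5  6  7  8
 C  2  2  1  2  2  3  4  5  6  7
 T  3  3  2  1  2  3  3  4  5  6
 A  4  3  3  2  2  2  3  4  5  6
 A  5  4  4  3  3  2  3  4  5  6
 A  6  5  5  4  4  3  3  4  5  6
 G  7  6  6  5  5  4  4  4  5  6
 C  8  7  6  6  5  5  5  4  4  5

6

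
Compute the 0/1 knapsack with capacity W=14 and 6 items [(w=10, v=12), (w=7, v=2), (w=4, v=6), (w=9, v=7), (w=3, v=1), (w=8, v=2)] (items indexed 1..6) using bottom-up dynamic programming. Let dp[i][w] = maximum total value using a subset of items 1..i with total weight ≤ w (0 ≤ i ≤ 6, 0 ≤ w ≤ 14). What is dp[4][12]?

i\w   0   1   2   3   4   5   6   7   8   9  10  11  12  13  14
  0   0   0   0   0   0   0   0   0   0   0   0   0   0   0   0
  1   0   0   0   0   0   0   0   0   0   0  12  12  12  12  12
  2   0   0   0   0   0   0   0   2   2   2  12  12  12  12  12
  3   0   0   0   0   6   6   6   6   6   6  12  12  12  12  18
  4   0   0   0   0   6   6   6   6   6   7  12  12  12  13  18
  5   0   0   0   1   6   6   6   7   7   7  12  12  12  13  18
  6   0   0   0   1   6   6   6   7   7   7  12  12  12  13  18

12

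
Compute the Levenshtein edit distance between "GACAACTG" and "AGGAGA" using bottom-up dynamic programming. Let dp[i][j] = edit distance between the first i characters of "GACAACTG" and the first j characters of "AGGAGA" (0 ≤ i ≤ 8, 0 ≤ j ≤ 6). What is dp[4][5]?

4

   ''  A  G  G  A  G  A
''  0  1  2  3  4  5  6
 G  1  1  1  2  3  4  5
 A  2  1  2  2  2  3  4
 C  3  2  2  3  3  3  4
 A  4  3  3  3  3  4  3
 A  5  4  4  4  3  4  4
 C  6  5  5  5  4  4  5
 T  7  6  6  6  5  5  5
 G  8  7  6  6  6  5  6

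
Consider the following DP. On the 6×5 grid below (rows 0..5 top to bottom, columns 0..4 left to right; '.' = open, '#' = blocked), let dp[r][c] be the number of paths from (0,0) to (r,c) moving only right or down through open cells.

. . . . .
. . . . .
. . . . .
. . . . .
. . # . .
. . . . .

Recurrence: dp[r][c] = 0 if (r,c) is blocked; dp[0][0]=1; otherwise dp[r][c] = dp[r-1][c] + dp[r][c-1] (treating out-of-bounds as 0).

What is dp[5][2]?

r\c   0   1   2   3   4
  0   1   1   1   1   1
  1   1   2   3   4   5
  2   1   3   6  10  15
  3   1   4  10  20  35
  4   1   5   0  20  55
  5   1   6   6  26  81

6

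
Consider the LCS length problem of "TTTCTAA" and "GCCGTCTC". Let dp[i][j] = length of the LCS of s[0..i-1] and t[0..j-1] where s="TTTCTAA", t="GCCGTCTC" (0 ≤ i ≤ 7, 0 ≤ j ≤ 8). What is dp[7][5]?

2

   ''  G  C  C  G  T  C  T  C
''  0  0  0  0  0  0  0  0  0
 T  0  0  0  0  0  1  1  1  1
 T  0  0  0  0  0  1  1  2  2
 T  0  0  0  0  0  1  1  2  2
 C  0  0  1  1  1  1  2  2  3
 T  0  0  1  1  1  2  2  3  3
 A  0  0  1  1  1  2  2  3  3
 A  0  0  1  1  1  2  2  3  3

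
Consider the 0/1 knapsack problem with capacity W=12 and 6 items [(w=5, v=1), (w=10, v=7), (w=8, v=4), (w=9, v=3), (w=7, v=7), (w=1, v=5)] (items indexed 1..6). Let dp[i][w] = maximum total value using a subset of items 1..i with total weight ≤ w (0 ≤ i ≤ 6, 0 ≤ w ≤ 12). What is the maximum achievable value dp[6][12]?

12

i\w   0   1   2   3   4   5   6   7   8   9  10  11  12
  0   0   0   0   0   0   0   0   0   0   0   0   0   0
  1   0   0   0   0   0   1   1   1   1   1   1   1   1
  2   0   0   0   0   0   1   1   1   1   1   7   7   7
  3   0   0   0   0   0   1   1   1   4   4   7   7   7
  4   0   0   0   0   0   1   1   1   4   4   7   7   7
  5   0   0   0   0   0   1   1   7   7   7   7   7   8
  6   0   5   5   5   5   5   6   7  12  12  12  12  12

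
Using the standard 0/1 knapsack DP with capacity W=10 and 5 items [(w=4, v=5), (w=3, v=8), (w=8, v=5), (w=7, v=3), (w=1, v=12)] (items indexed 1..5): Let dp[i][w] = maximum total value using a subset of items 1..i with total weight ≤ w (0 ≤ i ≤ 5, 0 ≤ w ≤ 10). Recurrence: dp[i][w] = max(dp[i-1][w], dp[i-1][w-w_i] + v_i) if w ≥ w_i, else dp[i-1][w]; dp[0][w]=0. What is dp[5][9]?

25

i\w   0   1   2   3   4   5   6   7   8   9  10
  0   0   0   0   0   0   0   0   0   0   0   0
  1   0   0   0   0   5   5   5   5   5   5   5
  2   0   0   0   8   8   8   8  13  13  13  13
  3   0   0   0   8   8   8   8  13  13  13  13
  4   0   0   0   8   8   8   8  13  13  13  13
  5   0  12  12  12  20  20  20  20  25  25  25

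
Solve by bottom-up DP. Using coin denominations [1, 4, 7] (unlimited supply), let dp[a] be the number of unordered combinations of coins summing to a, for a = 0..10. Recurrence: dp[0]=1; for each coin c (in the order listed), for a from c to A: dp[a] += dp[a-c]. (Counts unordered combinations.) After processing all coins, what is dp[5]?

2

after  coin     0     1     2     3     4     5     6     7     8     9    10
          1     1     1     1     1     1     1     1     1     1     1     1
          4     1     1     1     1     2     2     2     2     3     3     3
          7     1     1     1     1     2     2     2     3     4     4     4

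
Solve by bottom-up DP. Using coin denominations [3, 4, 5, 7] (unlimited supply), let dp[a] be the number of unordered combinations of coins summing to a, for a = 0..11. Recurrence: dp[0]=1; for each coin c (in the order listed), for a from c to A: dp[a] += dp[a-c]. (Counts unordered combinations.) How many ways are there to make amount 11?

3

after  coin     0     1     2     3     4     5     6     7     8     9    10    11
          3     1     0     0     1     0     0     1     0     0     1     0     0
          4     1     0     0     1     1     0     1     1     1     1     1     1
          5     1     0     0     1     1     1     1     1     2     2     2     2
          7     1     0     0     1     1     1     1     2     2     2     3     3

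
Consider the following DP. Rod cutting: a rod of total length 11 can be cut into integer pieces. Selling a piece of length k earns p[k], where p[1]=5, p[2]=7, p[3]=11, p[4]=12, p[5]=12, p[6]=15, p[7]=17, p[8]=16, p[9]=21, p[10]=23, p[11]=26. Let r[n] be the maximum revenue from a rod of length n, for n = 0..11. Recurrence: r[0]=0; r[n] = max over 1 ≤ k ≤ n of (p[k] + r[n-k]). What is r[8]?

40

   n    0    1    2    3    4    5    6    7    8    9   10   11
r[n]    0    5   10   15   20   25   30   35   40   45   50   55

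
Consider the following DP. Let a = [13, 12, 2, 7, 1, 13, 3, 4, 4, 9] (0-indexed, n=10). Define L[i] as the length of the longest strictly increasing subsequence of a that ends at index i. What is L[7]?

   i    0    1    2    3    4    5    6    7    8    9
a[i]   13   12    2    7    1   13    3    4    4    9
L[i]    1    1    1    2    1    3    2    3    3    4

3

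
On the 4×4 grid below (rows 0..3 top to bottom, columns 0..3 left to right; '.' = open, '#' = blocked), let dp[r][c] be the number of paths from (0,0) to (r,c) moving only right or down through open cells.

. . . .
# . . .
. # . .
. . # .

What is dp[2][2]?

r\c   0   1   2   3
  0   1   1   1   1
  1   0   1   2   3
  2   0   0   2   5
  3   0   0   0   5

2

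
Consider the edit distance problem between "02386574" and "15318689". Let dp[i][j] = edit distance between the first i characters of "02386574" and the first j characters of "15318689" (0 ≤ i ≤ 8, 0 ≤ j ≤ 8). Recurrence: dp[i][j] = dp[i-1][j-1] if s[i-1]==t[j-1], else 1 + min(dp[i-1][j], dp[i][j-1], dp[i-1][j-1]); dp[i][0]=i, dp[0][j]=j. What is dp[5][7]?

4

   ''  1  5  3  1  8  6  8  9
''  0  1  2  3  4  5  6  7  8
 0  1  1  2  3  4  5  6  7  8
 2  2  2  2  3  4  5  6  7  8
 3  3  3  3  2  3  4  5  6  7
 8  4  4  4  3  3  3  4  5  6
 6  5  5  5  4  4  4  3  4  5
 5  6  6  5  5  5  5  4  4  5
 7  7  7  6  6  6  6  5  5  5
 4  8  8  7  7  7  7  6  6  6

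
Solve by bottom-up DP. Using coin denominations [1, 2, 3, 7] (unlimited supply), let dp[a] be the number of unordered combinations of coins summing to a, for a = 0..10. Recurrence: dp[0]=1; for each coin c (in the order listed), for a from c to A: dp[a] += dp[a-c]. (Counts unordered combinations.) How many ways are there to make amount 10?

17

after  coin     0     1     2     3     4     5     6     7     8     9    10
          1     1     1     1     1     1     1     1     1     1     1     1
          2     1     1     2     2     3     3     4     4     5     5     6
          3     1     1     2     3     4     5     7     8    10    12    14
          7     1     1     2     3     4     5     7     9    11    14    17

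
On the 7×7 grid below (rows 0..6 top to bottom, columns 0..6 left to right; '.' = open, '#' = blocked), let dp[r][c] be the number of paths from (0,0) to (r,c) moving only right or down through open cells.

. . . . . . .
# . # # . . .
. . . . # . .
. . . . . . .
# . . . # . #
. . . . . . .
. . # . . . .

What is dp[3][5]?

r\c   0   1   2   3   4   5   6
  0   1   1   1   1   1   1   1
  1   0   1   0   0   1   2   3
  2   0   1   1   1   0   2   5
  3   0   1   2   3   3   5  10
  4   0   1   3   6   0   5   0
  5   0   1   4  10  10  15  15
  6   0   1   0  10  20  35  50

5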